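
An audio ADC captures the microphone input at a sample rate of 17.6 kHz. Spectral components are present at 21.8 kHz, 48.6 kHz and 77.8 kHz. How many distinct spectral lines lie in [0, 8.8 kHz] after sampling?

2

fs/2 = 8.8 kHz.
21.8 kHz mod fs = 4.2 kHz.
4.2 kHz ≤ fs/2 = 8.8 kHz, appears at 4.2 kHz.
48.6 kHz mod fs = 13.4 kHz.
13.4 kHz > fs/2 = 8.8 kHz, folds to fs − 13.4 kHz = 4.2 kHz.
77.8 kHz mod fs = 7.4 kHz.
7.4 kHz ≤ fs/2 = 8.8 kHz, appears at 7.4 kHz.
Distinct values: {4.2 kHz, 7.4 kHz} → 2.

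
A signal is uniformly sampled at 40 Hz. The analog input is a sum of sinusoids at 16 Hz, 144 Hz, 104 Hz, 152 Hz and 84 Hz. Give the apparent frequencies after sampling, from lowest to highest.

fs/2 = 20 Hz.
16 Hz ≤ fs/2 = 20 Hz, passes unchanged.
144 Hz mod fs = 24 Hz.
24 Hz > fs/2 = 20 Hz, folds to fs − 24 Hz = 16 Hz.
104 Hz mod fs = 24 Hz.
24 Hz > fs/2 = 20 Hz, folds to fs − 24 Hz = 16 Hz.
152 Hz mod fs = 32 Hz.
32 Hz > fs/2 = 20 Hz, folds to fs − 32 Hz = 8 Hz.
84 Hz mod fs = 4 Hz.
4 Hz ≤ fs/2 = 20 Hz, appears at 4 Hz.
Distinct values: {4 Hz, 8 Hz, 16 Hz}.

4 Hz, 8 Hz, 16 Hz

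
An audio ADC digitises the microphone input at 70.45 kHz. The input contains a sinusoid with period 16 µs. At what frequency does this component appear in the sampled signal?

7.95 kHz

T = 16 µs → f = 1/T = 62.5 kHz.
62.5 kHz > fs/2 = 35.225 kHz, folds to fs − 62.5 kHz = 7.95 kHz.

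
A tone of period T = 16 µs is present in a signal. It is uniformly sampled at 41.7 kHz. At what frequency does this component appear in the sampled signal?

20.8 kHz

T = 16 µs → f = 1/T = 62.5 kHz.
62.5 kHz mod fs = 20.8 kHz.
20.8 kHz ≤ fs/2 = 20.85 kHz, appears at 20.8 kHz.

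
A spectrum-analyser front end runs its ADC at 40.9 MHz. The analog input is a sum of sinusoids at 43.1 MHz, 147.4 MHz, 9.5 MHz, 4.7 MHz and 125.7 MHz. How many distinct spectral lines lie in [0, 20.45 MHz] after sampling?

fs/2 = 20.45 MHz.
43.1 MHz mod fs = 2.2 MHz.
2.2 MHz ≤ fs/2 = 20.45 MHz, appears at 2.2 MHz.
147.4 MHz mod fs = 24.7 MHz.
24.7 MHz > fs/2 = 20.45 MHz, folds to fs − 24.7 MHz = 16.2 MHz.
9.5 MHz ≤ fs/2 = 20.45 MHz, passes unchanged.
4.7 MHz ≤ fs/2 = 20.45 MHz, passes unchanged.
125.7 MHz mod fs = 3 MHz.
3 MHz ≤ fs/2 = 20.45 MHz, appears at 3 MHz.
Distinct values: {2.2 MHz, 3 MHz, 4.7 MHz, 9.5 MHz, 16.2 MHz} → 5.

5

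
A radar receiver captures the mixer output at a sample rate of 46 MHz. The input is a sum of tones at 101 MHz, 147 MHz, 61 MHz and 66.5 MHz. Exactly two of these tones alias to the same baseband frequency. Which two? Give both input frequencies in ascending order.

101 MHz, 147 MHz

fs/2 = 23 MHz.
101 MHz mod fs = 9 MHz.
9 MHz ≤ fs/2 = 23 MHz, appears at 9 MHz.
147 MHz mod fs = 9 MHz.
9 MHz ≤ fs/2 = 23 MHz, appears at 9 MHz.
61 MHz mod fs = 15 MHz.
15 MHz ≤ fs/2 = 23 MHz, appears at 15 MHz.
66.5 MHz mod fs = 20.5 MHz.
20.5 MHz ≤ fs/2 = 23 MHz, appears at 20.5 MHz.
101 MHz and 147 MHz both map to 9 MHz.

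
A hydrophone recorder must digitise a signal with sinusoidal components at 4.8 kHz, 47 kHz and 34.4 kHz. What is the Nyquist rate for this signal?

Highest-frequency component: 47 kHz.
Nyquist rate = 2 × 47 kHz = 94 kHz.

94 kHz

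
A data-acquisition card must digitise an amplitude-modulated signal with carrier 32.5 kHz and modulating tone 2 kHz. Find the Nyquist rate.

69 kHz

AM sidebands sit at fc ± fm = 30.5 kHz and 34.5 kHz.
Highest-frequency component: 34.5 kHz.
Nyquist rate = 2 × 34.5 kHz = 69 kHz.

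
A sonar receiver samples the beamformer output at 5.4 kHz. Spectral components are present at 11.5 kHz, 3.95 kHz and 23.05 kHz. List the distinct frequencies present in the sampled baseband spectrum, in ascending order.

fs/2 = 2.7 kHz.
11.5 kHz mod fs = 0.7 kHz.
0.7 kHz ≤ fs/2 = 2.7 kHz, appears at 0.7 kHz.
3.95 kHz > fs/2 = 2.7 kHz, folds to fs − 3.95 kHz = 1.45 kHz.
23.05 kHz mod fs = 1.45 kHz.
1.45 kHz ≤ fs/2 = 2.7 kHz, appears at 1.45 kHz.
Distinct values: {0.7 kHz, 1.45 kHz}.

0.7 kHz, 1.45 kHz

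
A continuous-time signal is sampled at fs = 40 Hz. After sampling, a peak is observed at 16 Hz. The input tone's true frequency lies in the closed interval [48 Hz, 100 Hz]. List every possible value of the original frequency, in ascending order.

56 Hz, 64 Hz, 96 Hz

Frequencies that alias to 16 Hz are k·fs ± 16 Hz for integer k ≥ 0.
k=0: 16 Hz.
k=1: 24 Hz, 56 Hz.
k=2: 64 Hz, 96 Hz.
k=3: 104 Hz, 136 Hz.
Within [48 Hz, 100 Hz]: 56 Hz, 64 Hz, 96 Hz.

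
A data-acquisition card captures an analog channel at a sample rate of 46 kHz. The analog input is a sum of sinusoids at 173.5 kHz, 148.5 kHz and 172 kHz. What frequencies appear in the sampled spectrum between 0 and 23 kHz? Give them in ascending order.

fs/2 = 23 kHz.
173.5 kHz mod fs = 35.5 kHz.
35.5 kHz > fs/2 = 23 kHz, folds to fs − 35.5 kHz = 10.5 kHz.
148.5 kHz mod fs = 10.5 kHz.
10.5 kHz ≤ fs/2 = 23 kHz, appears at 10.5 kHz.
172 kHz mod fs = 34 kHz.
34 kHz > fs/2 = 23 kHz, folds to fs − 34 kHz = 12 kHz.
Distinct values: {10.5 kHz, 12 kHz}.

10.5 kHz, 12 kHz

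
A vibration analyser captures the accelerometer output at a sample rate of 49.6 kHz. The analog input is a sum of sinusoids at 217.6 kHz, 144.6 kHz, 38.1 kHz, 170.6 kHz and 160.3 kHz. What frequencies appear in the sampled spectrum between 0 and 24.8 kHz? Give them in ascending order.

4.2 kHz, 11.5 kHz, 19.2 kHz, 21.8 kHz

fs/2 = 24.8 kHz.
217.6 kHz mod fs = 19.2 kHz.
19.2 kHz ≤ fs/2 = 24.8 kHz, appears at 19.2 kHz.
144.6 kHz mod fs = 45.4 kHz.
45.4 kHz > fs/2 = 24.8 kHz, folds to fs − 45.4 kHz = 4.2 kHz.
38.1 kHz > fs/2 = 24.8 kHz, folds to fs − 38.1 kHz = 11.5 kHz.
170.6 kHz mod fs = 21.8 kHz.
21.8 kHz ≤ fs/2 = 24.8 kHz, appears at 21.8 kHz.
160.3 kHz mod fs = 11.5 kHz.
11.5 kHz ≤ fs/2 = 24.8 kHz, appears at 11.5 kHz.
Distinct values: {4.2 kHz, 11.5 kHz, 19.2 kHz, 21.8 kHz}.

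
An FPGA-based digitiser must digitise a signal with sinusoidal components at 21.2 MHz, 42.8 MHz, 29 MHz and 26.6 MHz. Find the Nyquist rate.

Highest-frequency component: 42.8 MHz.
Nyquist rate = 2 × 42.8 MHz = 85.6 MHz.

85.6 MHz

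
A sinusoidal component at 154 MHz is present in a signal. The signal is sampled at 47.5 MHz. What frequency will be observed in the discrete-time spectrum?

11.5 MHz

154 MHz mod fs = 11.5 MHz.
11.5 MHz ≤ fs/2 = 23.75 MHz, appears at 11.5 MHz.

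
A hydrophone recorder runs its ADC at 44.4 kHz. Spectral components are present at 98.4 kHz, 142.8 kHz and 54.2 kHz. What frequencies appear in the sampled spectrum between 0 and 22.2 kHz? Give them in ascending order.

9.6 kHz, 9.8 kHz

fs/2 = 22.2 kHz.
98.4 kHz mod fs = 9.6 kHz.
9.6 kHz ≤ fs/2 = 22.2 kHz, appears at 9.6 kHz.
142.8 kHz mod fs = 9.6 kHz.
9.6 kHz ≤ fs/2 = 22.2 kHz, appears at 9.6 kHz.
54.2 kHz mod fs = 9.8 kHz.
9.8 kHz ≤ fs/2 = 22.2 kHz, appears at 9.8 kHz.
Distinct values: {9.6 kHz, 9.8 kHz}.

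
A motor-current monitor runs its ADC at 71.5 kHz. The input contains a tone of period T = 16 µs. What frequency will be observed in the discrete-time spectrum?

9 kHz

T = 16 µs → f = 1/T = 62.5 kHz.
62.5 kHz > fs/2 = 35.75 kHz, folds to fs − 62.5 kHz = 9 kHz.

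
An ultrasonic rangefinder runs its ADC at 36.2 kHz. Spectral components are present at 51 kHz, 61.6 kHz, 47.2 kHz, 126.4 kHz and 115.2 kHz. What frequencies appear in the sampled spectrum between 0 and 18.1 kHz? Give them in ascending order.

6.6 kHz, 10.8 kHz, 11 kHz, 14.8 kHz, 17.8 kHz

fs/2 = 18.1 kHz.
51 kHz mod fs = 14.8 kHz.
14.8 kHz ≤ fs/2 = 18.1 kHz, appears at 14.8 kHz.
61.6 kHz mod fs = 25.4 kHz.
25.4 kHz > fs/2 = 18.1 kHz, folds to fs − 25.4 kHz = 10.8 kHz.
47.2 kHz mod fs = 11 kHz.
11 kHz ≤ fs/2 = 18.1 kHz, appears at 11 kHz.
126.4 kHz mod fs = 17.8 kHz.
17.8 kHz ≤ fs/2 = 18.1 kHz, appears at 17.8 kHz.
115.2 kHz mod fs = 6.6 kHz.
6.6 kHz ≤ fs/2 = 18.1 kHz, appears at 6.6 kHz.
Distinct values: {6.6 kHz, 10.8 kHz, 11 kHz, 14.8 kHz, 17.8 kHz}.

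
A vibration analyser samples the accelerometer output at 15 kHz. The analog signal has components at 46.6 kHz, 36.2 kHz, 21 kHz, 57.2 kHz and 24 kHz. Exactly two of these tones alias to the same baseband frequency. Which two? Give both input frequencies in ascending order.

fs/2 = 7.5 kHz.
46.6 kHz mod fs = 1.6 kHz.
1.6 kHz ≤ fs/2 = 7.5 kHz, appears at 1.6 kHz.
36.2 kHz mod fs = 6.2 kHz.
6.2 kHz ≤ fs/2 = 7.5 kHz, appears at 6.2 kHz.
21 kHz mod fs = 6 kHz.
6 kHz ≤ fs/2 = 7.5 kHz, appears at 6 kHz.
57.2 kHz mod fs = 12.2 kHz.
12.2 kHz > fs/2 = 7.5 kHz, folds to fs − 12.2 kHz = 2.8 kHz.
24 kHz mod fs = 9 kHz.
9 kHz > fs/2 = 7.5 kHz, folds to fs − 9 kHz = 6 kHz.
21 kHz and 24 kHz both map to 6 kHz.

21 kHz, 24 kHz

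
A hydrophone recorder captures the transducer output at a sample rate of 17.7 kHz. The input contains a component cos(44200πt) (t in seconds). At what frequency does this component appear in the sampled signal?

4.4 kHz

ω = 44200π rad/s → f = ω/(2π) = 22100 Hz = 22.1 kHz.
22.1 kHz mod fs = 4.4 kHz.
4.4 kHz ≤ fs/2 = 8.85 kHz, appears at 4.4 kHz.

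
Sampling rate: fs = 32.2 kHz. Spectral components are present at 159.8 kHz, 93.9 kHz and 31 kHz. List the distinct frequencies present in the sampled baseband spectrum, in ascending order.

fs/2 = 16.1 kHz.
159.8 kHz mod fs = 31 kHz.
31 kHz > fs/2 = 16.1 kHz, folds to fs − 31 kHz = 1.2 kHz.
93.9 kHz mod fs = 29.5 kHz.
29.5 kHz > fs/2 = 16.1 kHz, folds to fs − 29.5 kHz = 2.7 kHz.
31 kHz > fs/2 = 16.1 kHz, folds to fs − 31 kHz = 1.2 kHz.
Distinct values: {1.2 kHz, 2.7 kHz}.

1.2 kHz, 2.7 kHz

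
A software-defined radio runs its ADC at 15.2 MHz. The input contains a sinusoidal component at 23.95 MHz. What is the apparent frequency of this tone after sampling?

23.95 MHz mod fs = 8.75 MHz.
8.75 MHz > fs/2 = 7.6 MHz, folds to fs − 8.75 MHz = 6.45 MHz.

6.45 MHz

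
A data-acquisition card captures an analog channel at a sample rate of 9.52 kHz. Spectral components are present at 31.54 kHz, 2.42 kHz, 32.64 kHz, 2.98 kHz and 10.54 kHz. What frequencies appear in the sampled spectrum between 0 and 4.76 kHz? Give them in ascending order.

1.02 kHz, 2.42 kHz, 2.98 kHz, 4.08 kHz

fs/2 = 4.76 kHz.
31.54 kHz mod fs = 2.98 kHz.
2.98 kHz ≤ fs/2 = 4.76 kHz, appears at 2.98 kHz.
2.42 kHz ≤ fs/2 = 4.76 kHz, passes unchanged.
32.64 kHz mod fs = 4.08 kHz.
4.08 kHz ≤ fs/2 = 4.76 kHz, appears at 4.08 kHz.
2.98 kHz ≤ fs/2 = 4.76 kHz, passes unchanged.
10.54 kHz mod fs = 1.02 kHz.
1.02 kHz ≤ fs/2 = 4.76 kHz, appears at 1.02 kHz.
Distinct values: {1.02 kHz, 2.42 kHz, 2.98 kHz, 4.08 kHz}.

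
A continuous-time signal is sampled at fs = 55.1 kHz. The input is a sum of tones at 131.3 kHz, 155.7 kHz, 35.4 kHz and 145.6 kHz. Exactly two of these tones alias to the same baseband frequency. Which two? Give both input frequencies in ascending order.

35.4 kHz, 145.6 kHz

fs/2 = 27.55 kHz.
131.3 kHz mod fs = 21.1 kHz.
21.1 kHz ≤ fs/2 = 27.55 kHz, appears at 21.1 kHz.
155.7 kHz mod fs = 45.5 kHz.
45.5 kHz > fs/2 = 27.55 kHz, folds to fs − 45.5 kHz = 9.6 kHz.
35.4 kHz > fs/2 = 27.55 kHz, folds to fs − 35.4 kHz = 19.7 kHz.
145.6 kHz mod fs = 35.4 kHz.
35.4 kHz > fs/2 = 27.55 kHz, folds to fs − 35.4 kHz = 19.7 kHz.
35.4 kHz and 145.6 kHz both map to 19.7 kHz.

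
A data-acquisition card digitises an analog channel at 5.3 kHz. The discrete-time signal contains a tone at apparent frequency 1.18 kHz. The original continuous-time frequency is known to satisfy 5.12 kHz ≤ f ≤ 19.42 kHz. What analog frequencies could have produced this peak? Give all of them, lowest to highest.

6.48 kHz, 9.42 kHz, 11.78 kHz, 14.72 kHz, 17.08 kHz

Frequencies that alias to 1.18 kHz are k·fs ± 1.18 kHz for integer k ≥ 0.
k=0: 1.18 kHz.
k=1: 4.12 kHz, 6.48 kHz.
k=2: 9.42 kHz, 11.78 kHz.
k=3: 14.72 kHz, 17.08 kHz.
k=4: 20.02 kHz, 22.38 kHz.
Within [5.12 kHz, 19.42 kHz]: 6.48 kHz, 9.42 kHz, 11.78 kHz, 14.72 kHz, 17.08 kHz.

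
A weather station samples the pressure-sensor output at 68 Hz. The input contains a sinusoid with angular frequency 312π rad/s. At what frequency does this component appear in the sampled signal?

ω = 312π rad/s → f = ω/(2π) = 156 Hz.
156 Hz mod fs = 20 Hz.
20 Hz ≤ fs/2 = 34 Hz, appears at 20 Hz.

20 Hz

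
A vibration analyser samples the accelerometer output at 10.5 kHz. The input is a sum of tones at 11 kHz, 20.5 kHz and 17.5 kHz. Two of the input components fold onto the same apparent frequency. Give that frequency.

fs/2 = 5.25 kHz.
11 kHz mod fs = 0.5 kHz.
0.5 kHz ≤ fs/2 = 5.25 kHz, appears at 0.5 kHz.
20.5 kHz mod fs = 10 kHz.
10 kHz > fs/2 = 5.25 kHz, folds to fs − 10 kHz = 0.5 kHz.
17.5 kHz mod fs = 7 kHz.
7 kHz > fs/2 = 5.25 kHz, folds to fs − 7 kHz = 3.5 kHz.
11 kHz and 20.5 kHz both map to 0.5 kHz.

0.5 kHz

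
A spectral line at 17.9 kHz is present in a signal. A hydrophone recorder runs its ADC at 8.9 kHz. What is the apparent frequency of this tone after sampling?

0.1 kHz

17.9 kHz mod fs = 0.1 kHz.
0.1 kHz ≤ fs/2 = 4.45 kHz, appears at 0.1 kHz.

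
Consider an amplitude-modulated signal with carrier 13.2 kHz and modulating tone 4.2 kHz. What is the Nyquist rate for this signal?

34.8 kHz

AM sidebands sit at fc ± fm = 9 kHz and 17.4 kHz.
Highest-frequency component: 17.4 kHz.
Nyquist rate = 2 × 17.4 kHz = 34.8 kHz.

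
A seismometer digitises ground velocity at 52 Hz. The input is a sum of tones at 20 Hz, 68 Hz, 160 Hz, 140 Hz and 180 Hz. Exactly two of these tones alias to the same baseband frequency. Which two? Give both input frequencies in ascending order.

fs/2 = 26 Hz.
20 Hz ≤ fs/2 = 26 Hz, passes unchanged.
68 Hz mod fs = 16 Hz.
16 Hz ≤ fs/2 = 26 Hz, appears at 16 Hz.
160 Hz mod fs = 4 Hz.
4 Hz ≤ fs/2 = 26 Hz, appears at 4 Hz.
140 Hz mod fs = 36 Hz.
36 Hz > fs/2 = 26 Hz, folds to fs − 36 Hz = 16 Hz.
180 Hz mod fs = 24 Hz.
24 Hz ≤ fs/2 = 26 Hz, appears at 24 Hz.
68 Hz and 140 Hz both map to 16 Hz.

68 Hz, 140 Hz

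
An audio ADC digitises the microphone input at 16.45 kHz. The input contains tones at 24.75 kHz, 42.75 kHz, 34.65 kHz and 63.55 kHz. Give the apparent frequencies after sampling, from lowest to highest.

1.75 kHz, 2.25 kHz, 6.6 kHz, 8.15 kHz

fs/2 = 8.225 kHz.
24.75 kHz mod fs = 8.3 kHz.
8.3 kHz > fs/2 = 8.225 kHz, folds to fs − 8.3 kHz = 8.15 kHz.
42.75 kHz mod fs = 9.85 kHz.
9.85 kHz > fs/2 = 8.225 kHz, folds to fs − 9.85 kHz = 6.6 kHz.
34.65 kHz mod fs = 1.75 kHz.
1.75 kHz ≤ fs/2 = 8.225 kHz, appears at 1.75 kHz.
63.55 kHz mod fs = 14.2 kHz.
14.2 kHz > fs/2 = 8.225 kHz, folds to fs − 14.2 kHz = 2.25 kHz.
Distinct values: {1.75 kHz, 2.25 kHz, 6.6 kHz, 8.15 kHz}.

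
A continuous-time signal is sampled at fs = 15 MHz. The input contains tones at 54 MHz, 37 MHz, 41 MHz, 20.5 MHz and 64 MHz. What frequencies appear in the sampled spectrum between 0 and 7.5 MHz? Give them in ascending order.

fs/2 = 7.5 MHz.
54 MHz mod fs = 9 MHz.
9 MHz > fs/2 = 7.5 MHz, folds to fs − 9 MHz = 6 MHz.
37 MHz mod fs = 7 MHz.
7 MHz ≤ fs/2 = 7.5 MHz, appears at 7 MHz.
41 MHz mod fs = 11 MHz.
11 MHz > fs/2 = 7.5 MHz, folds to fs − 11 MHz = 4 MHz.
20.5 MHz mod fs = 5.5 MHz.
5.5 MHz ≤ fs/2 = 7.5 MHz, appears at 5.5 MHz.
64 MHz mod fs = 4 MHz.
4 MHz ≤ fs/2 = 7.5 MHz, appears at 4 MHz.
Distinct values: {4 MHz, 5.5 MHz, 6 MHz, 7 MHz}.

4 MHz, 5.5 MHz, 6 MHz, 7 MHz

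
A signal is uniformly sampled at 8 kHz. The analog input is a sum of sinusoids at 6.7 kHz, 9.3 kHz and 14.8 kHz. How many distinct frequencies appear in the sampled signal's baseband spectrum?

2

fs/2 = 4 kHz.
6.7 kHz > fs/2 = 4 kHz, folds to fs − 6.7 kHz = 1.3 kHz.
9.3 kHz mod fs = 1.3 kHz.
1.3 kHz ≤ fs/2 = 4 kHz, appears at 1.3 kHz.
14.8 kHz mod fs = 6.8 kHz.
6.8 kHz > fs/2 = 4 kHz, folds to fs − 6.8 kHz = 1.2 kHz.
Distinct values: {1.2 kHz, 1.3 kHz} → 2.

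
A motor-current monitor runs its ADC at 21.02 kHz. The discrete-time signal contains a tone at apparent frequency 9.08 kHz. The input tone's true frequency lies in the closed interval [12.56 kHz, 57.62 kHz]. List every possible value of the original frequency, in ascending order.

30.1 kHz, 32.96 kHz, 51.12 kHz, 53.98 kHz

Frequencies that alias to 9.08 kHz are k·fs ± 9.08 kHz for integer k ≥ 0.
k=0: 9.08 kHz.
k=1: 11.94 kHz, 30.1 kHz.
k=2: 32.96 kHz, 51.12 kHz.
k=3: 53.98 kHz, 72.14 kHz.
k=4: 75 kHz, 93.16 kHz.
Within [12.56 kHz, 57.62 kHz]: 30.1 kHz, 32.96 kHz, 51.12 kHz, 53.98 kHz.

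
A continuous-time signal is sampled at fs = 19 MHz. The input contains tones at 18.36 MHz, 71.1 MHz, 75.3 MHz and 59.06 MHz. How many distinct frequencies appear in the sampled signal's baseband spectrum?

fs/2 = 9.5 MHz.
18.36 MHz > fs/2 = 9.5 MHz, folds to fs − 18.36 MHz = 0.64 MHz.
71.1 MHz mod fs = 14.1 MHz.
14.1 MHz > fs/2 = 9.5 MHz, folds to fs − 14.1 MHz = 4.9 MHz.
75.3 MHz mod fs = 18.3 MHz.
18.3 MHz > fs/2 = 9.5 MHz, folds to fs − 18.3 MHz = 0.7 MHz.
59.06 MHz mod fs = 2.06 MHz.
2.06 MHz ≤ fs/2 = 9.5 MHz, appears at 2.06 MHz.
Distinct values: {0.64 MHz, 0.7 MHz, 2.06 MHz, 4.9 MHz} → 4.

4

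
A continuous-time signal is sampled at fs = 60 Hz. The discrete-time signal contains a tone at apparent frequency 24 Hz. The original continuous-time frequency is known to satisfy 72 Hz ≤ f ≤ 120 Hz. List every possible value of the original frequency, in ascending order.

Frequencies that alias to 24 Hz are k·fs ± 24 Hz for integer k ≥ 0.
k=0: 24 Hz.
k=1: 36 Hz, 84 Hz.
k=2: 96 Hz, 144 Hz.
k=3: 156 Hz, 204 Hz.
Within [72 Hz, 120 Hz]: 84 Hz, 96 Hz.

84 Hz, 96 Hz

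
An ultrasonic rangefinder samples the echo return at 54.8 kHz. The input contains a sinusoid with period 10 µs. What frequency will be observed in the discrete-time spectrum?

T = 10 µs → f = 1/T = 100 kHz.
100 kHz mod fs = 45.2 kHz.
45.2 kHz > fs/2 = 27.4 kHz, folds to fs − 45.2 kHz = 9.6 kHz.

9.6 kHz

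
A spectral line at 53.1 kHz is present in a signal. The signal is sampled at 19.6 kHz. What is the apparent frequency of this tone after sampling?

53.1 kHz mod fs = 13.9 kHz.
13.9 kHz > fs/2 = 9.8 kHz, folds to fs − 13.9 kHz = 5.7 kHz.

5.7 kHz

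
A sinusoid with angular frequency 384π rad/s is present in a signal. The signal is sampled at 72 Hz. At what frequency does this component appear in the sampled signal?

ω = 384π rad/s → f = ω/(2π) = 192 Hz.
192 Hz mod fs = 48 Hz.
48 Hz > fs/2 = 36 Hz, folds to fs − 48 Hz = 24 Hz.

24 Hz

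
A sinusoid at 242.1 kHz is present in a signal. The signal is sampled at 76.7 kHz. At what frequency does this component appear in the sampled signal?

242.1 kHz mod fs = 12 kHz.
12 kHz ≤ fs/2 = 38.35 kHz, appears at 12 kHz.

12 kHz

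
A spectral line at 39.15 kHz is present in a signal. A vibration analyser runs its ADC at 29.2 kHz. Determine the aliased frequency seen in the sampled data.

9.95 kHz

39.15 kHz mod fs = 9.95 kHz.
9.95 kHz ≤ fs/2 = 14.6 kHz, appears at 9.95 kHz.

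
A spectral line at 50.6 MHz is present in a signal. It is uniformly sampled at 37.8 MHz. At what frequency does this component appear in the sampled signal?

50.6 MHz mod fs = 12.8 MHz.
12.8 MHz ≤ fs/2 = 18.9 MHz, appears at 12.8 MHz.

12.8 MHz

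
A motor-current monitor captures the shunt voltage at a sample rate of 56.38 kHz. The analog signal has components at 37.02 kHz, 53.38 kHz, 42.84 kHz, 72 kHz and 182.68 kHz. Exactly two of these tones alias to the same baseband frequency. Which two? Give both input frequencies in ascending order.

42.84 kHz, 182.68 kHz

fs/2 = 28.19 kHz.
37.02 kHz > fs/2 = 28.19 kHz, folds to fs − 37.02 kHz = 19.36 kHz.
53.38 kHz > fs/2 = 28.19 kHz, folds to fs − 53.38 kHz = 3 kHz.
42.84 kHz > fs/2 = 28.19 kHz, folds to fs − 42.84 kHz = 13.54 kHz.
72 kHz mod fs = 15.62 kHz.
15.62 kHz ≤ fs/2 = 28.19 kHz, appears at 15.62 kHz.
182.68 kHz mod fs = 13.54 kHz.
13.54 kHz ≤ fs/2 = 28.19 kHz, appears at 13.54 kHz.
42.84 kHz and 182.68 kHz both map to 13.54 kHz.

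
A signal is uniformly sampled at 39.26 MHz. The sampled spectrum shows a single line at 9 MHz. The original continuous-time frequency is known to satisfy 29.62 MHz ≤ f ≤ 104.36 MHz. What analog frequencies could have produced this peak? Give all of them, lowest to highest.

Frequencies that alias to 9 MHz are k·fs ± 9 MHz for integer k ≥ 0.
k=0: 9 MHz.
k=1: 30.26 MHz, 48.26 MHz.
k=2: 69.52 MHz, 87.52 MHz.
k=3: 108.78 MHz, 126.78 MHz.
Within [29.62 MHz, 104.36 MHz]: 30.26 MHz, 48.26 MHz, 69.52 MHz, 87.52 MHz.

30.26 MHz, 48.26 MHz, 69.52 MHz, 87.52 MHz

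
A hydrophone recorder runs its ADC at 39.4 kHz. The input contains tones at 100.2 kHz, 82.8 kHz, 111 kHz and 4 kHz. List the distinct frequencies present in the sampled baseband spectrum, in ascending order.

fs/2 = 19.7 kHz.
100.2 kHz mod fs = 21.4 kHz.
21.4 kHz > fs/2 = 19.7 kHz, folds to fs − 21.4 kHz = 18 kHz.
82.8 kHz mod fs = 4 kHz.
4 kHz ≤ fs/2 = 19.7 kHz, appears at 4 kHz.
111 kHz mod fs = 32.2 kHz.
32.2 kHz > fs/2 = 19.7 kHz, folds to fs − 32.2 kHz = 7.2 kHz.
4 kHz ≤ fs/2 = 19.7 kHz, passes unchanged.
Distinct values: {4 kHz, 7.2 kHz, 18 kHz}.

4 kHz, 7.2 kHz, 18 kHz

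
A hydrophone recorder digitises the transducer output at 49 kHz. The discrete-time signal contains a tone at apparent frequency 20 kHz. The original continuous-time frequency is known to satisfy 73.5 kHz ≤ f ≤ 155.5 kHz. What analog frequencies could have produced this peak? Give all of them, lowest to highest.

Frequencies that alias to 20 kHz are k·fs ± 20 kHz for integer k ≥ 0.
k=0: 20 kHz.
k=1: 29 kHz, 69 kHz.
k=2: 78 kHz, 118 kHz.
k=3: 127 kHz, 167 kHz.
k=4: 176 kHz, 216 kHz.
Within [73.5 kHz, 155.5 kHz]: 78 kHz, 118 kHz, 127 kHz.

78 kHz, 118 kHz, 127 kHz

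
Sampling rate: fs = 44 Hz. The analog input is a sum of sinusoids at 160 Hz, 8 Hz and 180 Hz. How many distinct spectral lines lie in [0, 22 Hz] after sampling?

3

fs/2 = 22 Hz.
160 Hz mod fs = 28 Hz.
28 Hz > fs/2 = 22 Hz, folds to fs − 28 Hz = 16 Hz.
8 Hz ≤ fs/2 = 22 Hz, passes unchanged.
180 Hz mod fs = 4 Hz.
4 Hz ≤ fs/2 = 22 Hz, appears at 4 Hz.
Distinct values: {4 Hz, 8 Hz, 16 Hz} → 3.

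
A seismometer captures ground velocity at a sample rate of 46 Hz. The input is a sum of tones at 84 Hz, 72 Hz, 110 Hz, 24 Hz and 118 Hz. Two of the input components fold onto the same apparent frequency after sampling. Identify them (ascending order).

72 Hz, 118 Hz

fs/2 = 23 Hz.
84 Hz mod fs = 38 Hz.
38 Hz > fs/2 = 23 Hz, folds to fs − 38 Hz = 8 Hz.
72 Hz mod fs = 26 Hz.
26 Hz > fs/2 = 23 Hz, folds to fs − 26 Hz = 20 Hz.
110 Hz mod fs = 18 Hz.
18 Hz ≤ fs/2 = 23 Hz, appears at 18 Hz.
24 Hz > fs/2 = 23 Hz, folds to fs − 24 Hz = 22 Hz.
118 Hz mod fs = 26 Hz.
26 Hz > fs/2 = 23 Hz, folds to fs − 26 Hz = 20 Hz.
72 Hz and 118 Hz both map to 20 Hz.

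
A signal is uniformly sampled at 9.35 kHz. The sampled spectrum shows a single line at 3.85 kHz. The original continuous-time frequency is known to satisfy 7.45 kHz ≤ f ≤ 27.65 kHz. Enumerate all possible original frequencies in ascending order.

Frequencies that alias to 3.85 kHz are k·fs ± 3.85 kHz for integer k ≥ 0.
k=0: 3.85 kHz.
k=1: 5.5 kHz, 13.2 kHz.
k=2: 14.85 kHz, 22.55 kHz.
k=3: 24.2 kHz, 31.9 kHz.
k=4: 33.55 kHz, 41.25 kHz.
Within [7.45 kHz, 27.65 kHz]: 13.2 kHz, 14.85 kHz, 22.55 kHz, 24.2 kHz.

13.2 kHz, 14.85 kHz, 22.55 kHz, 24.2 kHz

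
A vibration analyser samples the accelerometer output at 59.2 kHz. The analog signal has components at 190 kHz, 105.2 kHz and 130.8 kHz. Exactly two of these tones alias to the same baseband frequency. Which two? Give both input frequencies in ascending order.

fs/2 = 29.6 kHz.
190 kHz mod fs = 12.4 kHz.
12.4 kHz ≤ fs/2 = 29.6 kHz, appears at 12.4 kHz.
105.2 kHz mod fs = 46 kHz.
46 kHz > fs/2 = 29.6 kHz, folds to fs − 46 kHz = 13.2 kHz.
130.8 kHz mod fs = 12.4 kHz.
12.4 kHz ≤ fs/2 = 29.6 kHz, appears at 12.4 kHz.
130.8 kHz and 190 kHz both map to 12.4 kHz.

130.8 kHz, 190 kHz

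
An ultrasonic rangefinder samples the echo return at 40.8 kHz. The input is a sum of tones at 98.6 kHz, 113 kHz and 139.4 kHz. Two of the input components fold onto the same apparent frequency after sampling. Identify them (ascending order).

98.6 kHz, 139.4 kHz

fs/2 = 20.4 kHz.
98.6 kHz mod fs = 17 kHz.
17 kHz ≤ fs/2 = 20.4 kHz, appears at 17 kHz.
113 kHz mod fs = 31.4 kHz.
31.4 kHz > fs/2 = 20.4 kHz, folds to fs − 31.4 kHz = 9.4 kHz.
139.4 kHz mod fs = 17 kHz.
17 kHz ≤ fs/2 = 20.4 kHz, appears at 17 kHz.
98.6 kHz and 139.4 kHz both map to 17 kHz.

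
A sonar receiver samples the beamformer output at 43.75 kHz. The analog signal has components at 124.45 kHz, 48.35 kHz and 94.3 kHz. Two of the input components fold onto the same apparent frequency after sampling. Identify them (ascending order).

94.3 kHz, 124.45 kHz

fs/2 = 21.875 kHz.
124.45 kHz mod fs = 36.95 kHz.
36.95 kHz > fs/2 = 21.875 kHz, folds to fs − 36.95 kHz = 6.8 kHz.
48.35 kHz mod fs = 4.6 kHz.
4.6 kHz ≤ fs/2 = 21.875 kHz, appears at 4.6 kHz.
94.3 kHz mod fs = 6.8 kHz.
6.8 kHz ≤ fs/2 = 21.875 kHz, appears at 6.8 kHz.
94.3 kHz and 124.45 kHz both map to 6.8 kHz.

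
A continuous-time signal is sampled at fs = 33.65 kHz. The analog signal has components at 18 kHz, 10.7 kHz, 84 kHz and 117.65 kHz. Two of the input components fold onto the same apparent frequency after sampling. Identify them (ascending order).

84 kHz, 117.65 kHz

fs/2 = 16.825 kHz.
18 kHz > fs/2 = 16.825 kHz, folds to fs − 18 kHz = 15.65 kHz.
10.7 kHz ≤ fs/2 = 16.825 kHz, passes unchanged.
84 kHz mod fs = 16.7 kHz.
16.7 kHz ≤ fs/2 = 16.825 kHz, appears at 16.7 kHz.
117.65 kHz mod fs = 16.7 kHz.
16.7 kHz ≤ fs/2 = 16.825 kHz, appears at 16.7 kHz.
84 kHz and 117.65 kHz both map to 16.7 kHz.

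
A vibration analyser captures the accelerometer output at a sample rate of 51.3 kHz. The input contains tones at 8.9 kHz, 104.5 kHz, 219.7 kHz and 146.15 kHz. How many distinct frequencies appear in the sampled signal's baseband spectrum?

4

fs/2 = 25.65 kHz.
8.9 kHz ≤ fs/2 = 25.65 kHz, passes unchanged.
104.5 kHz mod fs = 1.9 kHz.
1.9 kHz ≤ fs/2 = 25.65 kHz, appears at 1.9 kHz.
219.7 kHz mod fs = 14.5 kHz.
14.5 kHz ≤ fs/2 = 25.65 kHz, appears at 14.5 kHz.
146.15 kHz mod fs = 43.55 kHz.
43.55 kHz > fs/2 = 25.65 kHz, folds to fs − 43.55 kHz = 7.75 kHz.
Distinct values: {1.9 kHz, 7.75 kHz, 8.9 kHz, 14.5 kHz} → 4.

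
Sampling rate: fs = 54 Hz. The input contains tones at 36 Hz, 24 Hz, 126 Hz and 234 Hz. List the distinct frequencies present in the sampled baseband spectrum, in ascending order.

18 Hz, 24 Hz

fs/2 = 27 Hz.
36 Hz > fs/2 = 27 Hz, folds to fs − 36 Hz = 18 Hz.
24 Hz ≤ fs/2 = 27 Hz, passes unchanged.
126 Hz mod fs = 18 Hz.
18 Hz ≤ fs/2 = 27 Hz, appears at 18 Hz.
234 Hz mod fs = 18 Hz.
18 Hz ≤ fs/2 = 27 Hz, appears at 18 Hz.
Distinct values: {18 Hz, 24 Hz}.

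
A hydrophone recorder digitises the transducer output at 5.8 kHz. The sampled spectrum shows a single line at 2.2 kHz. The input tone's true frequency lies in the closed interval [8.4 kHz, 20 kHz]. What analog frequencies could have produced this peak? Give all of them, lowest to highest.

Frequencies that alias to 2.2 kHz are k·fs ± 2.2 kHz for integer k ≥ 0.
k=0: 2.2 kHz.
k=1: 3.6 kHz, 8 kHz.
k=2: 9.4 kHz, 13.8 kHz.
k=3: 15.2 kHz, 19.6 kHz.
k=4: 21 kHz, 25.4 kHz.
Within [8.4 kHz, 20 kHz]: 9.4 kHz, 13.8 kHz, 15.2 kHz, 19.6 kHz.

9.4 kHz, 13.8 kHz, 15.2 kHz, 19.6 kHz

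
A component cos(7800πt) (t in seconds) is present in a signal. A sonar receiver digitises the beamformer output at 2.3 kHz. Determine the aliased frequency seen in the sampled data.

0.7 kHz

ω = 7800π rad/s → f = ω/(2π) = 3900 Hz = 3.9 kHz.
3.9 kHz mod fs = 1.6 kHz.
1.6 kHz > fs/2 = 1.15 kHz, folds to fs − 1.6 kHz = 0.7 kHz.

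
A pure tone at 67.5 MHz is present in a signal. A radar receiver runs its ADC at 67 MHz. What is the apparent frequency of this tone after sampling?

67.5 MHz mod fs = 0.5 MHz.
0.5 MHz ≤ fs/2 = 33.5 MHz, appears at 0.5 MHz.

0.5 MHz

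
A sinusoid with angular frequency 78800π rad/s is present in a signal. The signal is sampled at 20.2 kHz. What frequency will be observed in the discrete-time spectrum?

1 kHz

ω = 78800π rad/s → f = ω/(2π) = 39400 Hz = 39.4 kHz.
39.4 kHz mod fs = 19.2 kHz.
19.2 kHz > fs/2 = 10.1 kHz, folds to fs − 19.2 kHz = 1 kHz.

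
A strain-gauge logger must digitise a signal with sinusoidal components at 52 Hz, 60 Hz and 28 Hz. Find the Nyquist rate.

120 Hz

Highest-frequency component: 60 Hz.
Nyquist rate = 2 × 60 Hz = 120 Hz.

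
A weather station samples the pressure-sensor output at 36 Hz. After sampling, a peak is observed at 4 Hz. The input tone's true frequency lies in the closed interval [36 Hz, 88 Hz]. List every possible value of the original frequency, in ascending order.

Frequencies that alias to 4 Hz are k·fs ± 4 Hz for integer k ≥ 0.
k=0: 4 Hz.
k=1: 32 Hz, 40 Hz.
k=2: 68 Hz, 76 Hz.
k=3: 104 Hz, 112 Hz.
Within [36 Hz, 88 Hz]: 40 Hz, 68 Hz, 76 Hz.

40 Hz, 68 Hz, 76 Hz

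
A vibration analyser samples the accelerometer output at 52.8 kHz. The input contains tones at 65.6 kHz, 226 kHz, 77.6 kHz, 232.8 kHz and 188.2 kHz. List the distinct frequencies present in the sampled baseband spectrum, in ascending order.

12.8 kHz, 14.8 kHz, 21.6 kHz, 23 kHz, 24.8 kHz

fs/2 = 26.4 kHz.
65.6 kHz mod fs = 12.8 kHz.
12.8 kHz ≤ fs/2 = 26.4 kHz, appears at 12.8 kHz.
226 kHz mod fs = 14.8 kHz.
14.8 kHz ≤ fs/2 = 26.4 kHz, appears at 14.8 kHz.
77.6 kHz mod fs = 24.8 kHz.
24.8 kHz ≤ fs/2 = 26.4 kHz, appears at 24.8 kHz.
232.8 kHz mod fs = 21.6 kHz.
21.6 kHz ≤ fs/2 = 26.4 kHz, appears at 21.6 kHz.
188.2 kHz mod fs = 29.8 kHz.
29.8 kHz > fs/2 = 26.4 kHz, folds to fs − 29.8 kHz = 23 kHz.
Distinct values: {12.8 kHz, 14.8 kHz, 21.6 kHz, 23 kHz, 24.8 kHz}.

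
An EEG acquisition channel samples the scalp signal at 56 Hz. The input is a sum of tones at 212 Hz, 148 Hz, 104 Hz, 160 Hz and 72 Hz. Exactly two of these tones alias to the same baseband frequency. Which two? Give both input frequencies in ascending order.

fs/2 = 28 Hz.
212 Hz mod fs = 44 Hz.
44 Hz > fs/2 = 28 Hz, folds to fs − 44 Hz = 12 Hz.
148 Hz mod fs = 36 Hz.
36 Hz > fs/2 = 28 Hz, folds to fs − 36 Hz = 20 Hz.
104 Hz mod fs = 48 Hz.
48 Hz > fs/2 = 28 Hz, folds to fs − 48 Hz = 8 Hz.
160 Hz mod fs = 48 Hz.
48 Hz > fs/2 = 28 Hz, folds to fs − 48 Hz = 8 Hz.
72 Hz mod fs = 16 Hz.
16 Hz ≤ fs/2 = 28 Hz, appears at 16 Hz.
104 Hz and 160 Hz both map to 8 Hz.

104 Hz, 160 Hz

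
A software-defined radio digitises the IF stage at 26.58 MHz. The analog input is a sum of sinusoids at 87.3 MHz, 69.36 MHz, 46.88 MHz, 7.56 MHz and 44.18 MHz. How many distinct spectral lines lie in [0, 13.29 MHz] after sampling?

4

fs/2 = 13.29 MHz.
87.3 MHz mod fs = 7.56 MHz.
7.56 MHz ≤ fs/2 = 13.29 MHz, appears at 7.56 MHz.
69.36 MHz mod fs = 16.2 MHz.
16.2 MHz > fs/2 = 13.29 MHz, folds to fs − 16.2 MHz = 10.38 MHz.
46.88 MHz mod fs = 20.3 MHz.
20.3 MHz > fs/2 = 13.29 MHz, folds to fs − 20.3 MHz = 6.28 MHz.
7.56 MHz ≤ fs/2 = 13.29 MHz, passes unchanged.
44.18 MHz mod fs = 17.6 MHz.
17.6 MHz > fs/2 = 13.29 MHz, folds to fs − 17.6 MHz = 8.98 MHz.
Distinct values: {6.28 MHz, 7.56 MHz, 8.98 MHz, 10.38 MHz} → 4.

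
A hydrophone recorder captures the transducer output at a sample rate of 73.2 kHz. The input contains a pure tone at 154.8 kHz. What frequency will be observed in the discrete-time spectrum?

154.8 kHz mod fs = 8.4 kHz.
8.4 kHz ≤ fs/2 = 36.6 kHz, appears at 8.4 kHz.

8.4 kHz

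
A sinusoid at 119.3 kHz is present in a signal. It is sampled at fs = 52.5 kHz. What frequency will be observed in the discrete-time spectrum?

119.3 kHz mod fs = 14.3 kHz.
14.3 kHz ≤ fs/2 = 26.25 kHz, appears at 14.3 kHz.

14.3 kHz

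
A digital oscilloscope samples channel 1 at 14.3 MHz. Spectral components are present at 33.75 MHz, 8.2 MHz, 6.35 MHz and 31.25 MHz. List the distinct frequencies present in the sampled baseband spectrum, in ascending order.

fs/2 = 7.15 MHz.
33.75 MHz mod fs = 5.15 MHz.
5.15 MHz ≤ fs/2 = 7.15 MHz, appears at 5.15 MHz.
8.2 MHz > fs/2 = 7.15 MHz, folds to fs − 8.2 MHz = 6.1 MHz.
6.35 MHz ≤ fs/2 = 7.15 MHz, passes unchanged.
31.25 MHz mod fs = 2.65 MHz.
2.65 MHz ≤ fs/2 = 7.15 MHz, appears at 2.65 MHz.
Distinct values: {2.65 MHz, 5.15 MHz, 6.1 MHz, 6.35 MHz}.

2.65 MHz, 5.15 MHz, 6.1 MHz, 6.35 MHz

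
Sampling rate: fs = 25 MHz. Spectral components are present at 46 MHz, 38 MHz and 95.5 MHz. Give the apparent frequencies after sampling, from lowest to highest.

fs/2 = 12.5 MHz.
46 MHz mod fs = 21 MHz.
21 MHz > fs/2 = 12.5 MHz, folds to fs − 21 MHz = 4 MHz.
38 MHz mod fs = 13 MHz.
13 MHz > fs/2 = 12.5 MHz, folds to fs − 13 MHz = 12 MHz.
95.5 MHz mod fs = 20.5 MHz.
20.5 MHz > fs/2 = 12.5 MHz, folds to fs − 20.5 MHz = 4.5 MHz.
Distinct values: {4 MHz, 4.5 MHz, 12 MHz}.

4 MHz, 4.5 MHz, 12 MHz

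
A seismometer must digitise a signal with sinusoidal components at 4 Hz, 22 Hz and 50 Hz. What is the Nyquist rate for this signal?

100 Hz

Highest-frequency component: 50 Hz.
Nyquist rate = 2 × 50 Hz = 100 Hz.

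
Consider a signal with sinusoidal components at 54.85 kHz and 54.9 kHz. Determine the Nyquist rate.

Highest-frequency component: 54.9 kHz.
Nyquist rate = 2 × 54.9 kHz = 109.8 kHz.

109.8 kHz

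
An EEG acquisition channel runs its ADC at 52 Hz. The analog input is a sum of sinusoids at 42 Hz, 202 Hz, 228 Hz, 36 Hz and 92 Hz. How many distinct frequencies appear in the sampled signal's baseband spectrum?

5

fs/2 = 26 Hz.
42 Hz > fs/2 = 26 Hz, folds to fs − 42 Hz = 10 Hz.
202 Hz mod fs = 46 Hz.
46 Hz > fs/2 = 26 Hz, folds to fs − 46 Hz = 6 Hz.
228 Hz mod fs = 20 Hz.
20 Hz ≤ fs/2 = 26 Hz, appears at 20 Hz.
36 Hz > fs/2 = 26 Hz, folds to fs − 36 Hz = 16 Hz.
92 Hz mod fs = 40 Hz.
40 Hz > fs/2 = 26 Hz, folds to fs − 40 Hz = 12 Hz.
Distinct values: {6 Hz, 10 Hz, 12 Hz, 16 Hz, 20 Hz} → 5.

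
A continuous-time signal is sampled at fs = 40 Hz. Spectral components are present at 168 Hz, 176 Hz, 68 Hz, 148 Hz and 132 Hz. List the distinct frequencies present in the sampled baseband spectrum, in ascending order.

8 Hz, 12 Hz, 16 Hz

fs/2 = 20 Hz.
168 Hz mod fs = 8 Hz.
8 Hz ≤ fs/2 = 20 Hz, appears at 8 Hz.
176 Hz mod fs = 16 Hz.
16 Hz ≤ fs/2 = 20 Hz, appears at 16 Hz.
68 Hz mod fs = 28 Hz.
28 Hz > fs/2 = 20 Hz, folds to fs − 28 Hz = 12 Hz.
148 Hz mod fs = 28 Hz.
28 Hz > fs/2 = 20 Hz, folds to fs − 28 Hz = 12 Hz.
132 Hz mod fs = 12 Hz.
12 Hz ≤ fs/2 = 20 Hz, appears at 12 Hz.
Distinct values: {8 Hz, 12 Hz, 16 Hz}.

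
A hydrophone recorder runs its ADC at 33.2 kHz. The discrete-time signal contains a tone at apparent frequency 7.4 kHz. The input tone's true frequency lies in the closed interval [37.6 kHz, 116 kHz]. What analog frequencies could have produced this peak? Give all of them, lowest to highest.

40.6 kHz, 59 kHz, 73.8 kHz, 92.2 kHz, 107 kHz

Frequencies that alias to 7.4 kHz are k·fs ± 7.4 kHz for integer k ≥ 0.
k=0: 7.4 kHz.
k=1: 25.8 kHz, 40.6 kHz.
k=2: 59 kHz, 73.8 kHz.
k=3: 92.2 kHz, 107 kHz.
k=4: 125.4 kHz, 140.2 kHz.
Within [37.6 kHz, 116 kHz]: 40.6 kHz, 59 kHz, 73.8 kHz, 92.2 kHz, 107 kHz.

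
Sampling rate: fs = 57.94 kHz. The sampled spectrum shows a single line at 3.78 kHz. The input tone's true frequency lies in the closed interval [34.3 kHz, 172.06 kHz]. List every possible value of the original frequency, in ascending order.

Frequencies that alias to 3.78 kHz are k·fs ± 3.78 kHz for integer k ≥ 0.
k=0: 3.78 kHz.
k=1: 54.16 kHz, 61.72 kHz.
k=2: 112.1 kHz, 119.66 kHz.
k=3: 170.04 kHz, 177.6 kHz.
k=4: 227.98 kHz, 235.54 kHz.
Within [34.3 kHz, 172.06 kHz]: 54.16 kHz, 61.72 kHz, 112.1 kHz, 119.66 kHz, 170.04 kHz.

54.16 kHz, 61.72 kHz, 112.1 kHz, 119.66 kHz, 170.04 kHz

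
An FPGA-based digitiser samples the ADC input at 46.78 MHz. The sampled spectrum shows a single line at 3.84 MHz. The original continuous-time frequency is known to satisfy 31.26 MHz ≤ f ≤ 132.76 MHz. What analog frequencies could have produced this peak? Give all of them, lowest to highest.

Frequencies that alias to 3.84 MHz are k·fs ± 3.84 MHz for integer k ≥ 0.
k=0: 3.84 MHz.
k=1: 42.94 MHz, 50.62 MHz.
k=2: 89.72 MHz, 97.4 MHz.
k=3: 136.5 MHz, 144.18 MHz.
Within [31.26 MHz, 132.76 MHz]: 42.94 MHz, 50.62 MHz, 89.72 MHz, 97.4 MHz.

42.94 MHz, 50.62 MHz, 89.72 MHz, 97.4 MHz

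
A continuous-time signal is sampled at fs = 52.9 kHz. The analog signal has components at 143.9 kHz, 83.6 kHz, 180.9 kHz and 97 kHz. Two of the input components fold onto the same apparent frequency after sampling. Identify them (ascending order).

fs/2 = 26.45 kHz.
143.9 kHz mod fs = 38.1 kHz.
38.1 kHz > fs/2 = 26.45 kHz, folds to fs − 38.1 kHz = 14.8 kHz.
83.6 kHz mod fs = 30.7 kHz.
30.7 kHz > fs/2 = 26.45 kHz, folds to fs − 30.7 kHz = 22.2 kHz.
180.9 kHz mod fs = 22.2 kHz.
22.2 kHz ≤ fs/2 = 26.45 kHz, appears at 22.2 kHz.
97 kHz mod fs = 44.1 kHz.
44.1 kHz > fs/2 = 26.45 kHz, folds to fs − 44.1 kHz = 8.8 kHz.
83.6 kHz and 180.9 kHz both map to 22.2 kHz.

83.6 kHz, 180.9 kHz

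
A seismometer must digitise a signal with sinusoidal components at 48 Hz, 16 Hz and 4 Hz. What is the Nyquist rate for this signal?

Highest-frequency component: 48 Hz.
Nyquist rate = 2 × 48 Hz = 96 Hz.

96 Hz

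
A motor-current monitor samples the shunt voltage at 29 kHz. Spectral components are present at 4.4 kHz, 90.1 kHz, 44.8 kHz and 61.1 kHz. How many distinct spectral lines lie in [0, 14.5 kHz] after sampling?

fs/2 = 14.5 kHz.
4.4 kHz ≤ fs/2 = 14.5 kHz, passes unchanged.
90.1 kHz mod fs = 3.1 kHz.
3.1 kHz ≤ fs/2 = 14.5 kHz, appears at 3.1 kHz.
44.8 kHz mod fs = 15.8 kHz.
15.8 kHz > fs/2 = 14.5 kHz, folds to fs − 15.8 kHz = 13.2 kHz.
61.1 kHz mod fs = 3.1 kHz.
3.1 kHz ≤ fs/2 = 14.5 kHz, appears at 3.1 kHz.
Distinct values: {3.1 kHz, 4.4 kHz, 13.2 kHz} → 3.

3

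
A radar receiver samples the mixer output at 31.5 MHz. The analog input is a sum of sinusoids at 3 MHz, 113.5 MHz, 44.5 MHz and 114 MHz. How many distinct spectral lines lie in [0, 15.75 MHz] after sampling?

fs/2 = 15.75 MHz.
3 MHz ≤ fs/2 = 15.75 MHz, passes unchanged.
113.5 MHz mod fs = 19 MHz.
19 MHz > fs/2 = 15.75 MHz, folds to fs − 19 MHz = 12.5 MHz.
44.5 MHz mod fs = 13 MHz.
13 MHz ≤ fs/2 = 15.75 MHz, appears at 13 MHz.
114 MHz mod fs = 19.5 MHz.
19.5 MHz > fs/2 = 15.75 MHz, folds to fs − 19.5 MHz = 12 MHz.
Distinct values: {3 MHz, 12 MHz, 12.5 MHz, 13 MHz} → 4.

4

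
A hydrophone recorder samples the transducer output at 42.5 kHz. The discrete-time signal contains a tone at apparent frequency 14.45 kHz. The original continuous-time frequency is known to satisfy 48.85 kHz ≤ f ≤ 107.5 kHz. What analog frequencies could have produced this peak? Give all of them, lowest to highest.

56.95 kHz, 70.55 kHz, 99.45 kHz

Frequencies that alias to 14.45 kHz are k·fs ± 14.45 kHz for integer k ≥ 0.
k=0: 14.45 kHz.
k=1: 28.05 kHz, 56.95 kHz.
k=2: 70.55 kHz, 99.45 kHz.
k=3: 113.05 kHz, 141.95 kHz.
Within [48.85 kHz, 107.5 kHz]: 56.95 kHz, 70.55 kHz, 99.45 kHz.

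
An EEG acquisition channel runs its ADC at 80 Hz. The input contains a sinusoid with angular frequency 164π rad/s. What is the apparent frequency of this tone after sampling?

ω = 164π rad/s → f = ω/(2π) = 82 Hz.
82 Hz mod fs = 2 Hz.
2 Hz ≤ fs/2 = 40 Hz, appears at 2 Hz.

2 Hz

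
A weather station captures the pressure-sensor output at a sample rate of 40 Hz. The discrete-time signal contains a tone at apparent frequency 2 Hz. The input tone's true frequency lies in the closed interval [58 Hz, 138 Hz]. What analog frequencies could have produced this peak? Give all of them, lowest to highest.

78 Hz, 82 Hz, 118 Hz, 122 Hz

Frequencies that alias to 2 Hz are k·fs ± 2 Hz for integer k ≥ 0.
k=0: 2 Hz.
k=1: 38 Hz, 42 Hz.
k=2: 78 Hz, 82 Hz.
k=3: 118 Hz, 122 Hz.
k=4: 158 Hz, 162 Hz.
Within [58 Hz, 138 Hz]: 78 Hz, 82 Hz, 118 Hz, 122 Hz.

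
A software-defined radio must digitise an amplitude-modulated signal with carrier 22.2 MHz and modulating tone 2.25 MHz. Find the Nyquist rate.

AM sidebands sit at fc ± fm = 19.95 MHz and 24.45 MHz.
Highest-frequency component: 24.45 MHz.
Nyquist rate = 2 × 24.45 MHz = 48.9 MHz.

48.9 MHz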